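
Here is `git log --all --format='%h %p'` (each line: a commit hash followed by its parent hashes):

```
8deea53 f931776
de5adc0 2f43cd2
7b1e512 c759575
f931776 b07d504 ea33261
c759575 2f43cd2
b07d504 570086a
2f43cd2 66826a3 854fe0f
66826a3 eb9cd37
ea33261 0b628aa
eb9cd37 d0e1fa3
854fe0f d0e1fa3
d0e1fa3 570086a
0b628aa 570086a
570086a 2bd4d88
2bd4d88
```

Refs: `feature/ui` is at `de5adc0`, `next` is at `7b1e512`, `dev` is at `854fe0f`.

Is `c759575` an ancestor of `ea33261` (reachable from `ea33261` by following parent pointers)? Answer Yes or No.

Ancestors of ea33261: {0b628aa, 2bd4d88, 570086a, ea33261}.
c759575 is not in that set, so it is not an ancestor of ea33261.

No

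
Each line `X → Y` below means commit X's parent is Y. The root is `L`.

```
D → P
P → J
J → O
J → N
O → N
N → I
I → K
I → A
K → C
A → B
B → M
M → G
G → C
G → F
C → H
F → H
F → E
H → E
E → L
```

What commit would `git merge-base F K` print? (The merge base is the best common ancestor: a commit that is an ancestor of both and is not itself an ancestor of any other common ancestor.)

H

Ancestors of F: {E, F, H, L}.
Ancestors of K: {C, E, H, K, L}.
Common ancestors: {E, H, L}.
Among these, H is not an ancestor of any other common ancestor — it is the merge base.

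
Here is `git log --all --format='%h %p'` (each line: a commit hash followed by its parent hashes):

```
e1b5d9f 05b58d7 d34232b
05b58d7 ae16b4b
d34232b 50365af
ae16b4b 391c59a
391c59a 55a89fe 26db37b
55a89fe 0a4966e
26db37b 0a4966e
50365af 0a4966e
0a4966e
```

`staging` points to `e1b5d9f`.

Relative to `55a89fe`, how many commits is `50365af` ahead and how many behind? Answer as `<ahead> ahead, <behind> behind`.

1 ahead, 1 behind

Reachable from 50365af: {0a4966e, 50365af}.
Reachable from 55a89fe: {0a4966e, 55a89fe}.
Only in 50365af's history (ahead): {50365af} — 1.
Only in 55a89fe's history (behind): {55a89fe} — 1.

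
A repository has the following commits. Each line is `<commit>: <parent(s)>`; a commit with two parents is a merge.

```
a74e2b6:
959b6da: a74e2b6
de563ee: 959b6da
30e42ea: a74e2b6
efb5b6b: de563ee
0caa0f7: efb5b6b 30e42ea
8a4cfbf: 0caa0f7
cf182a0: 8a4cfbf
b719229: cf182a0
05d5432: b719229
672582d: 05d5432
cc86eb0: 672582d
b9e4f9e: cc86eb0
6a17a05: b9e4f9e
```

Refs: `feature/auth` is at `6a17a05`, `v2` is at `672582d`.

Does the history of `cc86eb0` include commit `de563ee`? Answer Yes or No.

Ancestors of cc86eb0 (commits reachable by following parents): {05d5432, 0caa0f7, 30e42ea, 672582d, 8a4cfbf, 959b6da, a74e2b6, b719229, cc86eb0, cf182a0, de563ee, efb5b6b}.
de563ee is in that set, so it is an ancestor of cc86eb0.

Yes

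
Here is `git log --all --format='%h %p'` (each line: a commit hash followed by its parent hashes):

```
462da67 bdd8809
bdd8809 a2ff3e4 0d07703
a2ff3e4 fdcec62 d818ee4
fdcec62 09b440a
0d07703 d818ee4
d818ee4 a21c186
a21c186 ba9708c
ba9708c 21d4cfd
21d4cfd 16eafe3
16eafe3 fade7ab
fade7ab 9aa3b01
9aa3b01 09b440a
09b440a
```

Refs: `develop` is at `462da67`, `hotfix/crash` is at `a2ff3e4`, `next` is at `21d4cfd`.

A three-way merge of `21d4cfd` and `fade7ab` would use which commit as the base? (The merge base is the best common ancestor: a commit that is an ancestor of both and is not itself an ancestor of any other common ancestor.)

Ancestors of 21d4cfd: {09b440a, 16eafe3, 21d4cfd, 9aa3b01, fade7ab}.
Ancestors of fade7ab: {09b440a, 9aa3b01, fade7ab}.
Common ancestors: {09b440a, 9aa3b01, fade7ab}.
Among these, fade7ab is not an ancestor of any other common ancestor — it is the merge base.

fade7ab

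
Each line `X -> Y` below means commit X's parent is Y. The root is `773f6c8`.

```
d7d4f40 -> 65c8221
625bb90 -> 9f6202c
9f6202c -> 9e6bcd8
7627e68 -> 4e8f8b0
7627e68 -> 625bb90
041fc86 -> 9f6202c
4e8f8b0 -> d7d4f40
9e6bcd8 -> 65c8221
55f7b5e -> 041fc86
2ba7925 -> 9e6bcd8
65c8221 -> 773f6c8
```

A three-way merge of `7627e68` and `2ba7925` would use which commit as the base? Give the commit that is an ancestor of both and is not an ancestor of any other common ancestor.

9e6bcd8

Ancestors of 7627e68: {4e8f8b0, 625bb90, 65c8221, 7627e68, 773f6c8, 9e6bcd8, 9f6202c, d7d4f40}.
Ancestors of 2ba7925: {2ba7925, 65c8221, 773f6c8, 9e6bcd8}.
Common ancestors: {65c8221, 773f6c8, 9e6bcd8}.
Among these, 9e6bcd8 is not an ancestor of any other common ancestor — it is the merge base.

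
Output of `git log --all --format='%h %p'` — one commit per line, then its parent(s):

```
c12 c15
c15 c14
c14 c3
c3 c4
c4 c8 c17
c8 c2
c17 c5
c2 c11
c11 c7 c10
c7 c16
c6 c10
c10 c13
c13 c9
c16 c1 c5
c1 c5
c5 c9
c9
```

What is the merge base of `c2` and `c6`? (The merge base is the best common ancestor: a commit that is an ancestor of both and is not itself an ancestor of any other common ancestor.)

Ancestors of c2: {c1, c10, c11, c13, c16, c2, c5, c7, c9}.
Ancestors of c6: {c10, c13, c6, c9}.
Common ancestors: {c10, c13, c9}.
Among these, c10 is not an ancestor of any other common ancestor — it is the merge base.

c10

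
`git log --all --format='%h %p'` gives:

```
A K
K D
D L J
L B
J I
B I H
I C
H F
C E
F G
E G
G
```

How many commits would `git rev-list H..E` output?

Reachable from E: {E, G}.
Reachable from H: {F, G, H}.
In E's history but not H's: {E} — 1 commit.

1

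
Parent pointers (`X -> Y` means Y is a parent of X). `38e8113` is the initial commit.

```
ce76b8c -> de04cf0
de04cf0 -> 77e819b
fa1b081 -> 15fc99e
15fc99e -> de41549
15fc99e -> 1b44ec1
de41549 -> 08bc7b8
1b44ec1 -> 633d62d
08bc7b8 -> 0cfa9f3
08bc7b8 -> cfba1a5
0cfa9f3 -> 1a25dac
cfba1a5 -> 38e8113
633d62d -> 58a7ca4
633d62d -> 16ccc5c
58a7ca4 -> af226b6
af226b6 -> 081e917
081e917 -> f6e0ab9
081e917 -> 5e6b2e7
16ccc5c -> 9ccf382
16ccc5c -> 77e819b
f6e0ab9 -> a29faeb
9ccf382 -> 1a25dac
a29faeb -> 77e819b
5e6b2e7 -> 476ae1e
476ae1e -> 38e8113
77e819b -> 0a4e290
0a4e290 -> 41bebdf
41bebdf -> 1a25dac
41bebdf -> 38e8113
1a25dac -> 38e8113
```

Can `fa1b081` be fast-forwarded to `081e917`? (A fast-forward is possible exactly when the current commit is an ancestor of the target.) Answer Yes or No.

A fast-forward from fa1b081 to 081e917 is possible iff fa1b081 is an ancestor of 081e917.
Ancestors of 081e917: {081e917, 0a4e290, 1a25dac, 38e8113, 41bebdf, 476ae1e, 5e6b2e7, 77e819b, a29faeb, f6e0ab9}.
fa1b081 is not among them, so fast-forward is not possible.

No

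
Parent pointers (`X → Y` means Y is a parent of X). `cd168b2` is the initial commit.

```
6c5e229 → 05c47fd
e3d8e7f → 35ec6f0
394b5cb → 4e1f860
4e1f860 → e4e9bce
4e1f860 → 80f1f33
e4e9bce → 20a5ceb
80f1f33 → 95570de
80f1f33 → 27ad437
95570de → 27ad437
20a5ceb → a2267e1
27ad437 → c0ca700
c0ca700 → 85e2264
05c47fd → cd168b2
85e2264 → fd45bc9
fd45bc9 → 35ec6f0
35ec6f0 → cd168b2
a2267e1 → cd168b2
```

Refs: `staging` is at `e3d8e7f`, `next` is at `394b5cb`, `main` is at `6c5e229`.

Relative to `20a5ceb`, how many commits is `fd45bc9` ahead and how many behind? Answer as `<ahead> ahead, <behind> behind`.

2 ahead, 2 behind

Reachable from fd45bc9: {35ec6f0, cd168b2, fd45bc9}.
Reachable from 20a5ceb: {20a5ceb, a2267e1, cd168b2}.
Only in fd45bc9's history (ahead): {35ec6f0, fd45bc9} — 2.
Only in 20a5ceb's history (behind): {20a5ceb, a2267e1} — 2.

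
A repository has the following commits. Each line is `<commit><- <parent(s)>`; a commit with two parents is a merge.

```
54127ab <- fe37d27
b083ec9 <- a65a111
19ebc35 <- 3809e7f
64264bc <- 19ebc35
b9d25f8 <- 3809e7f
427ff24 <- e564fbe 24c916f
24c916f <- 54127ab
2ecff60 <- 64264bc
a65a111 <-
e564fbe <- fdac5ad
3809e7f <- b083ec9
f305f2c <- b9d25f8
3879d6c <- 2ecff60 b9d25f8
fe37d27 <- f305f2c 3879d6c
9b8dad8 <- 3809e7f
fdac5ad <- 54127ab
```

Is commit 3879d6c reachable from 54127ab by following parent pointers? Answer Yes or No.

Ancestors of 54127ab (commits reachable by following parents): {19ebc35, 2ecff60, 3809e7f, 3879d6c, 54127ab, 64264bc, a65a111, b083ec9, b9d25f8, f305f2c, fe37d27}.
3879d6c is in that set, so it is an ancestor of 54127ab.

Yes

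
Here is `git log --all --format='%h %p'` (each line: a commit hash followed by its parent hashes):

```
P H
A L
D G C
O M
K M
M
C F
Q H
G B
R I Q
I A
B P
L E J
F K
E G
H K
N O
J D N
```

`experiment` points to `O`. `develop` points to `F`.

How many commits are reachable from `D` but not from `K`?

Reachable from D: {B, C, D, F, G, H, K, M, P}.
Reachable from K: {K, M}.
In D's history but not K's: {B, C, D, F, G, H, P} — 7 commits.

7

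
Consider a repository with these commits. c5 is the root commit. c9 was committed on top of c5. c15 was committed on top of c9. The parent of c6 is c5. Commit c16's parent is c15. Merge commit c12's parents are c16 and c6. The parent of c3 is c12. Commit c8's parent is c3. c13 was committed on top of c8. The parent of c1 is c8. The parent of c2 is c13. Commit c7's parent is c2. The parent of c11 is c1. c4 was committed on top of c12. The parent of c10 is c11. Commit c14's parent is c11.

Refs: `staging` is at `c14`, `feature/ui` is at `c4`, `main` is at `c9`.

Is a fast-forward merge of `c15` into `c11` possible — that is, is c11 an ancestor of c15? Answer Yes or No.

No

A fast-forward from c11 to c15 is possible iff c11 is an ancestor of c15.
Ancestors of c15: {c15, c5, c9}.
c11 is not among them, so fast-forward is not possible.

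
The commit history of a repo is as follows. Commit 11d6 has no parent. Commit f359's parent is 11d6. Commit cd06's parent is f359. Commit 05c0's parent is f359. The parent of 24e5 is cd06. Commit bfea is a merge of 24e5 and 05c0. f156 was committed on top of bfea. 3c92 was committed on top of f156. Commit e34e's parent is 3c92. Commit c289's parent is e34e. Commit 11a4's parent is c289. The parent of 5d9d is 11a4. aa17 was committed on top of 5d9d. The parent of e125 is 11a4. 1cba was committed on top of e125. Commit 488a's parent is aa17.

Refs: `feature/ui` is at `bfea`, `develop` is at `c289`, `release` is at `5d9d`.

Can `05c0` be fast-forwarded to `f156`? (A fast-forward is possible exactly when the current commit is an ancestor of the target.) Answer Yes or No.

Yes

A fast-forward from 05c0 to f156 is possible iff 05c0 is an ancestor of f156.
Ancestors of f156: {05c0, 11d6, 24e5, bfea, cd06, f156, f359}.
05c0 is among them, so fast-forward is possible.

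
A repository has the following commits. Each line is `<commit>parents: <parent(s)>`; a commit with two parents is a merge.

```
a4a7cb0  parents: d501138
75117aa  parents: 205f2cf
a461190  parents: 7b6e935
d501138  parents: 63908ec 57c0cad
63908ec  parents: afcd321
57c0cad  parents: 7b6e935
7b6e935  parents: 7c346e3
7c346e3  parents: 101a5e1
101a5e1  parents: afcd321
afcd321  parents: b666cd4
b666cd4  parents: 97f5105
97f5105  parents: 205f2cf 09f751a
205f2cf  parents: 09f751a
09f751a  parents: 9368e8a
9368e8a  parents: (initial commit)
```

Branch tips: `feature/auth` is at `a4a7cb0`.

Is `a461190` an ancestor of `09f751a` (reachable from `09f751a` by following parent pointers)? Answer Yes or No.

No

Ancestors of 09f751a: {09f751a, 9368e8a}.
a461190 is not in that set, so it is not an ancestor of 09f751a.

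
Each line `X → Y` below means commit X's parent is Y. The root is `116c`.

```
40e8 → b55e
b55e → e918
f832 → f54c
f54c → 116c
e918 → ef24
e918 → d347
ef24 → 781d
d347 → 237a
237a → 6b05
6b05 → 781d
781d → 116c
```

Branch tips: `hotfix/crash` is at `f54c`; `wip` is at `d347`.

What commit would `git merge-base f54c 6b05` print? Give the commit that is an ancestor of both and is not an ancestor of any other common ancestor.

116c

Ancestors of f54c: {116c, f54c}.
Ancestors of 6b05: {116c, 6b05, 781d}.
Common ancestors: {116c}.
The only common ancestor is 116c, so it is the merge base.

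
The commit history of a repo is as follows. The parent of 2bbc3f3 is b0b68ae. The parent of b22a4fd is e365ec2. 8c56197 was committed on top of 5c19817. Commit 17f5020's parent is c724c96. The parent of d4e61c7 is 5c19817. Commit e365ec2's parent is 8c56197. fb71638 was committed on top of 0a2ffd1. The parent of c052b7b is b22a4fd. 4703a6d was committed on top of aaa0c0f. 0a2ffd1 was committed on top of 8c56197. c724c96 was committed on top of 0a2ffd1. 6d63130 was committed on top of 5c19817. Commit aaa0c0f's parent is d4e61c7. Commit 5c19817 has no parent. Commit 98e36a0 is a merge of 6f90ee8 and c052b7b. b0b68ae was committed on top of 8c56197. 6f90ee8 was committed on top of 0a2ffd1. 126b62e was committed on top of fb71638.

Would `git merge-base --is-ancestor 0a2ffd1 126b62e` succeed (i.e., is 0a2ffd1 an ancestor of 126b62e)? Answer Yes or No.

Ancestors of 126b62e (commits reachable by following parents): {0a2ffd1, 126b62e, 5c19817, 8c56197, fb71638}.
0a2ffd1 is in that set, so it is an ancestor of 126b62e.

Yes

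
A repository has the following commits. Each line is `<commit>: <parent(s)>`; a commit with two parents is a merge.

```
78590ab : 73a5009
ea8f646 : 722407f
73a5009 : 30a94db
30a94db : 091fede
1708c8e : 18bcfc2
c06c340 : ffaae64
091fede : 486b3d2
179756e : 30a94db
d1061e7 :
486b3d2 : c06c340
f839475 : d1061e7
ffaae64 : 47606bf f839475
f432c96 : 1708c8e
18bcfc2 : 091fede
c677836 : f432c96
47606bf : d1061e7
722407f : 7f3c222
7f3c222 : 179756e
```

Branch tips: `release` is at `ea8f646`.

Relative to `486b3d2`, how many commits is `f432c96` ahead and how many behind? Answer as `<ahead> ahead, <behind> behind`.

4 ahead, 0 behind

Reachable from f432c96: {091fede, 1708c8e, 18bcfc2, 47606bf, 486b3d2, c06c340, d1061e7, f432c96, f839475, ffaae64}.
Reachable from 486b3d2: {47606bf, 486b3d2, c06c340, d1061e7, f839475, ffaae64}.
Only in f432c96's history (ahead): {091fede, 1708c8e, 18bcfc2, f432c96} — 4.
Only in 486b3d2's history (behind): {} — 0.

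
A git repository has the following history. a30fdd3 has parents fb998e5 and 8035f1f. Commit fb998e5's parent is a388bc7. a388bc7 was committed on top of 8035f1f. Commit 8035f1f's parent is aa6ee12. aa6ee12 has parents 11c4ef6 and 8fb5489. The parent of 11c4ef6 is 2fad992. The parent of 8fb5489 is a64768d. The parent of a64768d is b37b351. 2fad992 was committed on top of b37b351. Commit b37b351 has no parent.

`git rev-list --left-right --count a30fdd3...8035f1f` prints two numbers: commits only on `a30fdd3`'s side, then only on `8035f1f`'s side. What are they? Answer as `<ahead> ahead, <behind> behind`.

Reachable from a30fdd3: {11c4ef6, 2fad992, 8035f1f, 8fb5489, a30fdd3, a388bc7, a64768d, aa6ee12, b37b351, fb998e5}.
Reachable from 8035f1f: {11c4ef6, 2fad992, 8035f1f, 8fb5489, a64768d, aa6ee12, b37b351}.
Only in a30fdd3's history (ahead): {a30fdd3, a388bc7, fb998e5} — 3.
Only in 8035f1f's history (behind): {} — 0.

3 ahead, 0 behind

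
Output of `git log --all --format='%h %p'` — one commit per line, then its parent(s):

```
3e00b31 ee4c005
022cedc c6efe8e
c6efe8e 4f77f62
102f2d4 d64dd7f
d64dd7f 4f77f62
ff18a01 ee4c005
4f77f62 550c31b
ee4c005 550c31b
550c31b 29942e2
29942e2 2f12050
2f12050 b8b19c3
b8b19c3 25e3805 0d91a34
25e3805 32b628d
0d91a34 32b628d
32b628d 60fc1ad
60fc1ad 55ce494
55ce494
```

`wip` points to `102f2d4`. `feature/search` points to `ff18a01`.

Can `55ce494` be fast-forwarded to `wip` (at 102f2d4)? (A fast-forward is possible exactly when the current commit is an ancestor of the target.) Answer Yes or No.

A fast-forward from 55ce494 to 102f2d4 is possible iff 55ce494 is an ancestor of 102f2d4.
Ancestors of 102f2d4: {0d91a34, 102f2d4, 25e3805, 29942e2, 2f12050, 32b628d, 4f77f62, 550c31b, 55ce494, 60fc1ad, b8b19c3, d64dd7f}.
55ce494 is among them, so fast-forward is possible.

Yes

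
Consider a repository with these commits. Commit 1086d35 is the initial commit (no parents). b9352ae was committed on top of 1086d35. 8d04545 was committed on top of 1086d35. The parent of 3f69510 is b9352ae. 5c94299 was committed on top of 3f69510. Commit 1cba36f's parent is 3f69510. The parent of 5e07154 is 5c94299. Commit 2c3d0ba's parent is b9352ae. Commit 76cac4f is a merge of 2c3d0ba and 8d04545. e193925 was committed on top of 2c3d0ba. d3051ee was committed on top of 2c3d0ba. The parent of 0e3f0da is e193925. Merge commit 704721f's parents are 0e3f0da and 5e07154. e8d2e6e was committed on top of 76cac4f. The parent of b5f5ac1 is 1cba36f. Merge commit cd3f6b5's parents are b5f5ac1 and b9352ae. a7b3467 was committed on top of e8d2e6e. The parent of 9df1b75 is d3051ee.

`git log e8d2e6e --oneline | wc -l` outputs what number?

Walking parent pointers from e8d2e6e: reachable set = {1086d35, 2c3d0ba, 76cac4f, 8d04545, b9352ae, e8d2e6e}.
That is 6 commits.

6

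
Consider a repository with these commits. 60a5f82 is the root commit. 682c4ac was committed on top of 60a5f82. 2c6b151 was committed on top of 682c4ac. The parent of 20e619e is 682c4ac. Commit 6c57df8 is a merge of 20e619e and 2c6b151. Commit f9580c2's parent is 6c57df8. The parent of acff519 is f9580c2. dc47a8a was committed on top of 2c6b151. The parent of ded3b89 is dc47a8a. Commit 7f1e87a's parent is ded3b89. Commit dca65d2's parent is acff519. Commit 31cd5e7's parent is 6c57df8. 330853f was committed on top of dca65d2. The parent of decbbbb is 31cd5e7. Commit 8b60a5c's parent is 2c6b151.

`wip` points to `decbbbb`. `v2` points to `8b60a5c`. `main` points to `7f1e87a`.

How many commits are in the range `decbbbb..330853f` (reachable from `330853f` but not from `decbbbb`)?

Reachable from 330853f: {20e619e, 2c6b151, 330853f, 60a5f82, 682c4ac, 6c57df8, acff519, dca65d2, f9580c2}.
Reachable from decbbbb: {20e619e, 2c6b151, 31cd5e7, 60a5f82, 682c4ac, 6c57df8, decbbbb}.
In 330853f's history but not decbbbb's: {330853f, acff519, dca65d2, f9580c2} — 4 commits.

4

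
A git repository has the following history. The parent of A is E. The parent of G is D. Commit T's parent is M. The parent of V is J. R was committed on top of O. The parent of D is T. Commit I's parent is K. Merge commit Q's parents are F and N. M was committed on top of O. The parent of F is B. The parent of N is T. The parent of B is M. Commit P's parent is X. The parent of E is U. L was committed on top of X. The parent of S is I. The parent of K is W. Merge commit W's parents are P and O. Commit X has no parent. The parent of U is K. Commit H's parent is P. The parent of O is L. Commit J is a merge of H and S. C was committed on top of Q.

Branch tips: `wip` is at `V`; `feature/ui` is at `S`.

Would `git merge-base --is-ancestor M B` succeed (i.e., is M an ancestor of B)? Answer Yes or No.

Yes

Ancestors of B (commits reachable by following parents): {B, L, M, O, X}.
M is in that set, so it is an ancestor of B.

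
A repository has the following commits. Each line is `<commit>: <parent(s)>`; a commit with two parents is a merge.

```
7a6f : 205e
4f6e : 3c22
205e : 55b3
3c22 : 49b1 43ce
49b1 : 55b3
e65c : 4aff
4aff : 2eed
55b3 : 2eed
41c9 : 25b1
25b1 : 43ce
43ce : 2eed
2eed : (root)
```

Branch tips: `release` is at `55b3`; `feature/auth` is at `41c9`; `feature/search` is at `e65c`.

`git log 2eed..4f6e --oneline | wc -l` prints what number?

Reachable from 4f6e: {2eed, 3c22, 43ce, 49b1, 4f6e, 55b3}.
Reachable from 2eed: {2eed}.
In 4f6e's history but not 2eed's: {3c22, 43ce, 49b1, 4f6e, 55b3} — 5 commits.

5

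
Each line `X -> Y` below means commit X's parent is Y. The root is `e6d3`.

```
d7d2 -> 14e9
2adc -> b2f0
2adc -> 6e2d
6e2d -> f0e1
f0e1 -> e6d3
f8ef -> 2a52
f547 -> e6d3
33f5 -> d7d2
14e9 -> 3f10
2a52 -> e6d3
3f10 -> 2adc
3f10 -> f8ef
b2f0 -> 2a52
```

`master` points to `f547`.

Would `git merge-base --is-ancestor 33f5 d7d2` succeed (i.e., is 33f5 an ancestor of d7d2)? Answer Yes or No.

Ancestors of d7d2: {14e9, 2a52, 2adc, 3f10, 6e2d, b2f0, d7d2, e6d3, f0e1, f8ef}.
33f5 is not in that set, so it is not an ancestor of d7d2.

No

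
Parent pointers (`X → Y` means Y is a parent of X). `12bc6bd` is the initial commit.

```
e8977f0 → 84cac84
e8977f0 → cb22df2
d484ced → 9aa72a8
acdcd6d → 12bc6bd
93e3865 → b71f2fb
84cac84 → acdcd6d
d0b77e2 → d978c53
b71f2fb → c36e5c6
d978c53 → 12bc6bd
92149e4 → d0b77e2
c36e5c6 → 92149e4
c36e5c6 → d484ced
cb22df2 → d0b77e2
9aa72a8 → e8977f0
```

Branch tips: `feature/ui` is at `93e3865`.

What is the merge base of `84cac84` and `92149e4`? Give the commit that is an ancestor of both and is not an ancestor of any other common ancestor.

12bc6bd

Ancestors of 84cac84: {12bc6bd, 84cac84, acdcd6d}.
Ancestors of 92149e4: {12bc6bd, 92149e4, d0b77e2, d978c53}.
Common ancestors: {12bc6bd}.
The only common ancestor is 12bc6bd, so it is the merge base.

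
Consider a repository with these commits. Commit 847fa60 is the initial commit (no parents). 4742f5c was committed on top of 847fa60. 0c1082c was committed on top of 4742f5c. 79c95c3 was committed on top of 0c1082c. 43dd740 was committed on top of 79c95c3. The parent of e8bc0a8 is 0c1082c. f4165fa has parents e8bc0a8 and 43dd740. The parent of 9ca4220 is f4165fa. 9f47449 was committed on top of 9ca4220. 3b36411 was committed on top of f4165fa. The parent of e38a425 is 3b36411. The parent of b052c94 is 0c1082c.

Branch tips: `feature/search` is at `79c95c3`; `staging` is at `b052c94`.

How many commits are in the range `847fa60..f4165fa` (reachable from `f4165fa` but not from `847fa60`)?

Reachable from f4165fa: {0c1082c, 43dd740, 4742f5c, 79c95c3, 847fa60, e8bc0a8, f4165fa}.
Reachable from 847fa60: {847fa60}.
In f4165fa's history but not 847fa60's: {0c1082c, 43dd740, 4742f5c, 79c95c3, e8bc0a8, f4165fa} — 6 commits.

6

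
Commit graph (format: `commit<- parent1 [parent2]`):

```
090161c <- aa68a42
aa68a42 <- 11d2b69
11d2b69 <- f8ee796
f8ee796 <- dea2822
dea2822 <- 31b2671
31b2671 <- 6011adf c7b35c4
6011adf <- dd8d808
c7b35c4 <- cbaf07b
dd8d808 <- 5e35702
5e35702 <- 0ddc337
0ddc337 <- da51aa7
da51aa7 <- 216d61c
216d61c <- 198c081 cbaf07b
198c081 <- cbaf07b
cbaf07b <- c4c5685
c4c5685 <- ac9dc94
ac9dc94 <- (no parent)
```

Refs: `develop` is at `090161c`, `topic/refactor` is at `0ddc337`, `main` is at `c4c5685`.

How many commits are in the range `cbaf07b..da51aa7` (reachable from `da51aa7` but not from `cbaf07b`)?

Reachable from da51aa7: {198c081, 216d61c, ac9dc94, c4c5685, cbaf07b, da51aa7}.
Reachable from cbaf07b: {ac9dc94, c4c5685, cbaf07b}.
In da51aa7's history but not cbaf07b's: {198c081, 216d61c, da51aa7} — 3 commits.

3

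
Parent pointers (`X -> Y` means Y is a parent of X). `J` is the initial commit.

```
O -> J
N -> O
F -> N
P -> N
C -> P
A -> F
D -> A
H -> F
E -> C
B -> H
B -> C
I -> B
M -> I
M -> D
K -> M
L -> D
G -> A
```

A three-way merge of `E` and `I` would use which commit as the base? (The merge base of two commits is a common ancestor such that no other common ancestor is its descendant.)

C

Ancestors of E: {C, E, J, N, O, P}.
Ancestors of I: {B, C, F, H, I, J, N, O, P}.
Common ancestors: {C, J, N, O, P}.
Among these, C is not an ancestor of any other common ancestor — it is the merge base.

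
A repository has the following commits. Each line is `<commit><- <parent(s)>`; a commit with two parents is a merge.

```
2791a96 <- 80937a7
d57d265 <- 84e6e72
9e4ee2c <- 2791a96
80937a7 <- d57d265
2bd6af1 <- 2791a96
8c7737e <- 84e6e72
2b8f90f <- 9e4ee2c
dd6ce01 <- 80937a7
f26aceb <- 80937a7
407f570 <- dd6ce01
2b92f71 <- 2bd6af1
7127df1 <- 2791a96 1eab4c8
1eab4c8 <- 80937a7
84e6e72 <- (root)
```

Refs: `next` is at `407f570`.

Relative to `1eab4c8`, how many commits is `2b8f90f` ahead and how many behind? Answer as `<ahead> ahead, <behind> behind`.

3 ahead, 1 behind

Reachable from 2b8f90f: {2791a96, 2b8f90f, 80937a7, 84e6e72, 9e4ee2c, d57d265}.
Reachable from 1eab4c8: {1eab4c8, 80937a7, 84e6e72, d57d265}.
Only in 2b8f90f's history (ahead): {2791a96, 2b8f90f, 9e4ee2c} — 3.
Only in 1eab4c8's history (behind): {1eab4c8} — 1.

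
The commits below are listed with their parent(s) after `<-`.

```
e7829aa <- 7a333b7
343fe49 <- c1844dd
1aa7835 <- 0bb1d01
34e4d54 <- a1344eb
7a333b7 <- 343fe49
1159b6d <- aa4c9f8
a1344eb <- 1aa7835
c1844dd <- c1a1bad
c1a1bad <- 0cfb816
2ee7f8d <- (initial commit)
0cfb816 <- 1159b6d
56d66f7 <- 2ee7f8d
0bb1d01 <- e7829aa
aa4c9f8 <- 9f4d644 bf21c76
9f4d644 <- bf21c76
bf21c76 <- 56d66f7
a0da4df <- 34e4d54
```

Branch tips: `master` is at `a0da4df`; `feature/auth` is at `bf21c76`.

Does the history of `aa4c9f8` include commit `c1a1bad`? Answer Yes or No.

Ancestors of aa4c9f8: {2ee7f8d, 56d66f7, 9f4d644, aa4c9f8, bf21c76}.
c1a1bad is not in that set, so it is not an ancestor of aa4c9f8.

No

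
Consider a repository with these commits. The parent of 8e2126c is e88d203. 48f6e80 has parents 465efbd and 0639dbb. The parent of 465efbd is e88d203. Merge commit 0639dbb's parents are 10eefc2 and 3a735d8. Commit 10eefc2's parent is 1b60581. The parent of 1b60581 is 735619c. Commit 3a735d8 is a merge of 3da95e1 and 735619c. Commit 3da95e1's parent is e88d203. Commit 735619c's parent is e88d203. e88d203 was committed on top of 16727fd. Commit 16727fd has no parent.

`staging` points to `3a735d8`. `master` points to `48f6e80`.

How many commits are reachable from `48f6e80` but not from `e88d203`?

8

Reachable from 48f6e80: {0639dbb, 10eefc2, 16727fd, 1b60581, 3a735d8, 3da95e1, 465efbd, 48f6e80, 735619c, e88d203}.
Reachable from e88d203: {16727fd, e88d203}.
In 48f6e80's history but not e88d203's: {0639dbb, 10eefc2, 1b60581, 3a735d8, 3da95e1, 465efbd, 48f6e80, 735619c} — 8 commits.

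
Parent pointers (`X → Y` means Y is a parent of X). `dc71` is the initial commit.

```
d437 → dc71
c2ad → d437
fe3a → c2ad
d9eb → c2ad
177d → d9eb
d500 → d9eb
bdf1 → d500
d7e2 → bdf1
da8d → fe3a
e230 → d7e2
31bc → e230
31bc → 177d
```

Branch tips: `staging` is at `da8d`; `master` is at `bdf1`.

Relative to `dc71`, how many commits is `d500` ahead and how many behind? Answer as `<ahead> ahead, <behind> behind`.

4 ahead, 0 behind

Reachable from d500: {c2ad, d437, d500, d9eb, dc71}.
Reachable from dc71: {dc71}.
Only in d500's history (ahead): {c2ad, d437, d500, d9eb} — 4.
Only in dc71's history (behind): {} — 0.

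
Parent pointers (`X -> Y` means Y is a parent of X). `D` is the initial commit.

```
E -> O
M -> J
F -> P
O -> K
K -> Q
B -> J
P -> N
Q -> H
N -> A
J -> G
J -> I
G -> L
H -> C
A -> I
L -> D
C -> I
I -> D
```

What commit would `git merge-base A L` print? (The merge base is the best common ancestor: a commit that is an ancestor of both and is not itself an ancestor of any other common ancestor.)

Ancestors of A: {A, D, I}.
Ancestors of L: {D, L}.
Common ancestors: {D}.
The only common ancestor is D, so it is the merge base.

D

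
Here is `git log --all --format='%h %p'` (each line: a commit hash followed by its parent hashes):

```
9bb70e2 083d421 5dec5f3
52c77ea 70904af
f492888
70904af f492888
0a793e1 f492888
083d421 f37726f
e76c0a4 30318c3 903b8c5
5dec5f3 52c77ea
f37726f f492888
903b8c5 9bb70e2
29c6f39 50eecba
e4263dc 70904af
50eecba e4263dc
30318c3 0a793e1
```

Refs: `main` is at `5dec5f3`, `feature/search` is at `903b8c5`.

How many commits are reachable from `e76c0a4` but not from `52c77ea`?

Reachable from e76c0a4: {083d421, 0a793e1, 30318c3, 52c77ea, 5dec5f3, 70904af, 903b8c5, 9bb70e2, e76c0a4, f37726f, f492888}.
Reachable from 52c77ea: {52c77ea, 70904af, f492888}.
In e76c0a4's history but not 52c77ea's: {083d421, 0a793e1, 30318c3, 5dec5f3, 903b8c5, 9bb70e2, e76c0a4, f37726f} — 8 commits.

8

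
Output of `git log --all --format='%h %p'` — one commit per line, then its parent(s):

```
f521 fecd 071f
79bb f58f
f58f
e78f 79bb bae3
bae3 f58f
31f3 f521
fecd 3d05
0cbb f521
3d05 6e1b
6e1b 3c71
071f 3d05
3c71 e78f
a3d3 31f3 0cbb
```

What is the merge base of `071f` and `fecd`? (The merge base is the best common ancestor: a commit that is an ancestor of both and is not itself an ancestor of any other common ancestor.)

Ancestors of 071f: {071f, 3c71, 3d05, 6e1b, 79bb, bae3, e78f, f58f}.
Ancestors of fecd: {3c71, 3d05, 6e1b, 79bb, bae3, e78f, f58f, fecd}.
Common ancestors: {3c71, 3d05, 6e1b, 79bb, bae3, e78f, f58f}.
Among these, 3d05 is not an ancestor of any other common ancestor — it is the merge base.

3d05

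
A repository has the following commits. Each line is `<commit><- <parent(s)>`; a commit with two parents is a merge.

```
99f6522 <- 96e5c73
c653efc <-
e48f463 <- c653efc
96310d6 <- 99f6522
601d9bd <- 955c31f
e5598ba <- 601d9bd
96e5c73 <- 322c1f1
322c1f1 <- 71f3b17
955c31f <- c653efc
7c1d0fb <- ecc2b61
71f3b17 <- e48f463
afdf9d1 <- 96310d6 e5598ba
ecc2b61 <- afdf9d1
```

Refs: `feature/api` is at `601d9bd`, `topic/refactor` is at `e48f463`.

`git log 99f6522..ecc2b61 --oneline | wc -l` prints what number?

6

Reachable from ecc2b61: {322c1f1, 601d9bd, 71f3b17, 955c31f, 96310d6, 96e5c73, 99f6522, afdf9d1, c653efc, e48f463, e5598ba, ecc2b61}.
Reachable from 99f6522: {322c1f1, 71f3b17, 96e5c73, 99f6522, c653efc, e48f463}.
In ecc2b61's history but not 99f6522's: {601d9bd, 955c31f, 96310d6, afdf9d1, e5598ba, ecc2b61} — 6 commits.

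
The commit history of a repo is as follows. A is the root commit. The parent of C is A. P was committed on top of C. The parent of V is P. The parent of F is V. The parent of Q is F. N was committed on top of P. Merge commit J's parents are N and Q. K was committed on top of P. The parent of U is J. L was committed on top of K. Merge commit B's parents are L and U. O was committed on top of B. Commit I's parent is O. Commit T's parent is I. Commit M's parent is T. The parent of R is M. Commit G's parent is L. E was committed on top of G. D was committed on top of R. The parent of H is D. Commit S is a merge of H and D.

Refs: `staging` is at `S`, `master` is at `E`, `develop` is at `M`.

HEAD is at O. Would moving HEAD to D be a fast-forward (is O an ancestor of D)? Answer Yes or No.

Yes

A fast-forward from O to D is possible iff O is an ancestor of D.
Ancestors of D: {A, B, C, D, F, I, J, K, L, M, N, O, P, Q, R, T, U, V}.
O is among them, so fast-forward is possible.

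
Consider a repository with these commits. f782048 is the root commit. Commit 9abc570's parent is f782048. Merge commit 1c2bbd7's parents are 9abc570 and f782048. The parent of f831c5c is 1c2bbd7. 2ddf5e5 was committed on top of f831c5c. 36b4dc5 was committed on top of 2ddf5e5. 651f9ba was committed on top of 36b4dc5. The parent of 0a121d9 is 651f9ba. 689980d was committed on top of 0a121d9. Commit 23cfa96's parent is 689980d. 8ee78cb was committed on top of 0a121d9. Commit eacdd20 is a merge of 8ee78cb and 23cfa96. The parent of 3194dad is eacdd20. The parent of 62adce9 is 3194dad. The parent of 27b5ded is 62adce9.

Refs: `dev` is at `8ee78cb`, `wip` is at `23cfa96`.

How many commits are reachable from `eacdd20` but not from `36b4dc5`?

Reachable from eacdd20: {0a121d9, 1c2bbd7, 23cfa96, 2ddf5e5, 36b4dc5, 651f9ba, 689980d, 8ee78cb, 9abc570, eacdd20, f782048, f831c5c}.
Reachable from 36b4dc5: {1c2bbd7, 2ddf5e5, 36b4dc5, 9abc570, f782048, f831c5c}.
In eacdd20's history but not 36b4dc5's: {0a121d9, 23cfa96, 651f9ba, 689980d, 8ee78cb, eacdd20} — 6 commits.

6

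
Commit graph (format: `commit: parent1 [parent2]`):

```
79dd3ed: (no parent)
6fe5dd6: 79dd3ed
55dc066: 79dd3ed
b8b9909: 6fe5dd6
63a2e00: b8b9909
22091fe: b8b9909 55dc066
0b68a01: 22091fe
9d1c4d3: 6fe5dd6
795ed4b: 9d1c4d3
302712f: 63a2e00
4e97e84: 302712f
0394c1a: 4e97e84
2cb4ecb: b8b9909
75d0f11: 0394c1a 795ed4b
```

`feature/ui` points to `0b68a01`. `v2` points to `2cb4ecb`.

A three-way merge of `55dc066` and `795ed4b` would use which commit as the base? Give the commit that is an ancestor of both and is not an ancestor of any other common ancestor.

79dd3ed

Ancestors of 55dc066: {55dc066, 79dd3ed}.
Ancestors of 795ed4b: {6fe5dd6, 795ed4b, 79dd3ed, 9d1c4d3}.
Common ancestors: {79dd3ed}.
The only common ancestor is 79dd3ed, so it is the merge base.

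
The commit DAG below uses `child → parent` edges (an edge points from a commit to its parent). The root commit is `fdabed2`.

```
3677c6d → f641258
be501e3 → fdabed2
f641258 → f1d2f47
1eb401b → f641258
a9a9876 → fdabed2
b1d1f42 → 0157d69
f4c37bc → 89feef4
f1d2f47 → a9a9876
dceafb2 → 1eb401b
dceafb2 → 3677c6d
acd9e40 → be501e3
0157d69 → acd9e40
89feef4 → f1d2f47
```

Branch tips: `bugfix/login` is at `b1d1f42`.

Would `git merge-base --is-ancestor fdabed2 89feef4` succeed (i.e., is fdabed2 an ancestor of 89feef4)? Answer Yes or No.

Yes

Ancestors of 89feef4 (commits reachable by following parents): {89feef4, a9a9876, f1d2f47, fdabed2}.
fdabed2 is in that set, so it is an ancestor of 89feef4.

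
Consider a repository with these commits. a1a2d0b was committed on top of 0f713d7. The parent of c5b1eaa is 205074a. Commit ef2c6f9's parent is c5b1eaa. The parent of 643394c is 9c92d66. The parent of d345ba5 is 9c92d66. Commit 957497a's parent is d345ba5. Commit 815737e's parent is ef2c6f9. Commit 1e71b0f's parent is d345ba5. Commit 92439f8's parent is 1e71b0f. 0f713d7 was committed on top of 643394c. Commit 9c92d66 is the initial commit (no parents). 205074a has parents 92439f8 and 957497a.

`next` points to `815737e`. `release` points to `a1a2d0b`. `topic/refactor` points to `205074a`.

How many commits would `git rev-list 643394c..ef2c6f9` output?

Reachable from ef2c6f9: {1e71b0f, 205074a, 92439f8, 957497a, 9c92d66, c5b1eaa, d345ba5, ef2c6f9}.
Reachable from 643394c: {643394c, 9c92d66}.
In ef2c6f9's history but not 643394c's: {1e71b0f, 205074a, 92439f8, 957497a, c5b1eaa, d345ba5, ef2c6f9} — 7 commits.

7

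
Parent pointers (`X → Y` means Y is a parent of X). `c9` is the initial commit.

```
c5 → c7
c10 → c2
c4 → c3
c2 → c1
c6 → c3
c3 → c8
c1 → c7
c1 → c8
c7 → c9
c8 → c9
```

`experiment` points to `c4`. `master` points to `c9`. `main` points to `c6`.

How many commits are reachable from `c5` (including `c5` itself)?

3

Walking parent pointers from c5: reachable set = {c5, c7, c9}.
That is 3 commits.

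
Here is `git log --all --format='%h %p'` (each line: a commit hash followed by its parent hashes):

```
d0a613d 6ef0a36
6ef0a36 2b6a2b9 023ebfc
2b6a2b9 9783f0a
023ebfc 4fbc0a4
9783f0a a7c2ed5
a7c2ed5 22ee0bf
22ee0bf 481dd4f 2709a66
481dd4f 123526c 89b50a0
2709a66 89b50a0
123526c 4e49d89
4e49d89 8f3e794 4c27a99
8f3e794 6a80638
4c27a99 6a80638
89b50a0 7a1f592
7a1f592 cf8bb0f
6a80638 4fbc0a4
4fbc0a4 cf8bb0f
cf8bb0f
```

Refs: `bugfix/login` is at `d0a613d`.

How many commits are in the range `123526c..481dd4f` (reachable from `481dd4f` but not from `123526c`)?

Reachable from 481dd4f: {123526c, 481dd4f, 4c27a99, 4e49d89, 4fbc0a4, 6a80638, 7a1f592, 89b50a0, 8f3e794, cf8bb0f}.
Reachable from 123526c: {123526c, 4c27a99, 4e49d89, 4fbc0a4, 6a80638, 8f3e794, cf8bb0f}.
In 481dd4f's history but not 123526c's: {481dd4f, 7a1f592, 89b50a0} — 3 commits.

3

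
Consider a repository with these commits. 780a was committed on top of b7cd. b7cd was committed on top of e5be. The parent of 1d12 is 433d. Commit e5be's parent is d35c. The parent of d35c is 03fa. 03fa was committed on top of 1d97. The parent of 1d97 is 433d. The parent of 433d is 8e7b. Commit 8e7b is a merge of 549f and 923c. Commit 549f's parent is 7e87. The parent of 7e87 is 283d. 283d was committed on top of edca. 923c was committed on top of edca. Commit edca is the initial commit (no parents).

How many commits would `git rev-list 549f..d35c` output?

6

Reachable from d35c: {03fa, 1d97, 283d, 433d, 549f, 7e87, 8e7b, 923c, d35c, edca}.
Reachable from 549f: {283d, 549f, 7e87, edca}.
In d35c's history but not 549f's: {03fa, 1d97, 433d, 8e7b, 923c, d35c} — 6 commits.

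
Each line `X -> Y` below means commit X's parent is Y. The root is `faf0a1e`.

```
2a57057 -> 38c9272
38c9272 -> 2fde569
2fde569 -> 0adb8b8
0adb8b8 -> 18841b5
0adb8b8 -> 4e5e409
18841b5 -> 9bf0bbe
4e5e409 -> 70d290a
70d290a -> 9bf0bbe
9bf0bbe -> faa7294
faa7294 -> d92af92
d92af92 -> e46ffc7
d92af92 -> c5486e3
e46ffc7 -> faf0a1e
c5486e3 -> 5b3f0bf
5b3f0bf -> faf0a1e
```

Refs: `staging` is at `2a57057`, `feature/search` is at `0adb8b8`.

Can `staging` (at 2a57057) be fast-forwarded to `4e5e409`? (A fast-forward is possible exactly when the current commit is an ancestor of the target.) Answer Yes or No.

A fast-forward from 2a57057 to 4e5e409 is possible iff 2a57057 is an ancestor of 4e5e409.
Ancestors of 4e5e409: {4e5e409, 5b3f0bf, 70d290a, 9bf0bbe, c5486e3, d92af92, e46ffc7, faa7294, faf0a1e}.
2a57057 is not among them, so fast-forward is not possible.

No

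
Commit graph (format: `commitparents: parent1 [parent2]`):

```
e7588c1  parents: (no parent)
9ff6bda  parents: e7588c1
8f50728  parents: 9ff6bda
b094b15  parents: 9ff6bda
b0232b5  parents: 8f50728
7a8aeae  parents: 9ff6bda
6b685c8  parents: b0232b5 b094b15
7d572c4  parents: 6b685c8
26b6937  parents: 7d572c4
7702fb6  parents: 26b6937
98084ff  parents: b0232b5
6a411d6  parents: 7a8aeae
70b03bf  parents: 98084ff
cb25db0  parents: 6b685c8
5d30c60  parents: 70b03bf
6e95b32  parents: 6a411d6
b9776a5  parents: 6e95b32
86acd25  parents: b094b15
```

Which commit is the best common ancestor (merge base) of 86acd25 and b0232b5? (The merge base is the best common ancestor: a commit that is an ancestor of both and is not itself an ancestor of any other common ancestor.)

Ancestors of 86acd25: {86acd25, 9ff6bda, b094b15, e7588c1}.
Ancestors of b0232b5: {8f50728, 9ff6bda, b0232b5, e7588c1}.
Common ancestors: {9ff6bda, e7588c1}.
Among these, 9ff6bda is not an ancestor of any other common ancestor — it is the merge base.

9ff6bda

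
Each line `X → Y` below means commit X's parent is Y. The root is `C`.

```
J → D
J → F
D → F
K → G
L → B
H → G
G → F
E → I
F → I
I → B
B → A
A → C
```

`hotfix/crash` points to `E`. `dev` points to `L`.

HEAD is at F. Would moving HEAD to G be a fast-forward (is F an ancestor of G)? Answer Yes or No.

Yes

A fast-forward from F to G is possible iff F is an ancestor of G.
Ancestors of G: {A, B, C, F, G, I}.
F is among them, so fast-forward is possible.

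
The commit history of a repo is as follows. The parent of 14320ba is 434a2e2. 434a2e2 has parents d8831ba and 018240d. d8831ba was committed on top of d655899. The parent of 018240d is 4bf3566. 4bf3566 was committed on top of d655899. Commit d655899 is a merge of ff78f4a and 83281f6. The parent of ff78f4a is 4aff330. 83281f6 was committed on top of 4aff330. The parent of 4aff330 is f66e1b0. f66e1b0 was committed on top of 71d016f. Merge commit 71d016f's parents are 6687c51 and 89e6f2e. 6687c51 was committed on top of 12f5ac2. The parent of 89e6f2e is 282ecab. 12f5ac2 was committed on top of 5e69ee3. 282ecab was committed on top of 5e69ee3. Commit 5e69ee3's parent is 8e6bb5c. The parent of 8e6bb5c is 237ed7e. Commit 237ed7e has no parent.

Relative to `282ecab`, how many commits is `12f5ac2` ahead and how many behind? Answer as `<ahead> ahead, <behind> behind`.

1 ahead, 1 behind

Reachable from 12f5ac2: {12f5ac2, 237ed7e, 5e69ee3, 8e6bb5c}.
Reachable from 282ecab: {237ed7e, 282ecab, 5e69ee3, 8e6bb5c}.
Only in 12f5ac2's history (ahead): {12f5ac2} — 1.
Only in 282ecab's history (behind): {282ecab} — 1.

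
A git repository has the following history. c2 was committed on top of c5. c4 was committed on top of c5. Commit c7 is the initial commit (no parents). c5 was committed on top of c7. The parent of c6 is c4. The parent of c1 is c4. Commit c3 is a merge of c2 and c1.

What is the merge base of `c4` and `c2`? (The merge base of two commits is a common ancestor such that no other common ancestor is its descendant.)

c5

Ancestors of c4: {c4, c5, c7}.
Ancestors of c2: {c2, c5, c7}.
Common ancestors: {c5, c7}.
Among these, c5 is not an ancestor of any other common ancestor — it is the merge base.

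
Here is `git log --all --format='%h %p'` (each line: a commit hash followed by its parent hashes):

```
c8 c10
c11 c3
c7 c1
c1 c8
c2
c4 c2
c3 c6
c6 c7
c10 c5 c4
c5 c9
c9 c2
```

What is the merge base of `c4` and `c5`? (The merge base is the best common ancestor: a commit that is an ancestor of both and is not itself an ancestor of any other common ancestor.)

Ancestors of c4: {c2, c4}.
Ancestors of c5: {c2, c5, c9}.
Common ancestors: {c2}.
The only common ancestor is c2, so it is the merge base.

c2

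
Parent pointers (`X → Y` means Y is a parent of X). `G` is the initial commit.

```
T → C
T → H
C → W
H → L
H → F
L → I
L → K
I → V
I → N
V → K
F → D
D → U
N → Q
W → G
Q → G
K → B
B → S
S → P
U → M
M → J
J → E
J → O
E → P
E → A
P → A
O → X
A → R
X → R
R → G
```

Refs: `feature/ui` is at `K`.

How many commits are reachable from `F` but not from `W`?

11

Reachable from F: {A, D, E, F, G, J, M, O, P, R, U, X}.
Reachable from W: {G, W}.
In F's history but not W's: {A, D, E, F, J, M, O, P, R, U, X} — 11 commits.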